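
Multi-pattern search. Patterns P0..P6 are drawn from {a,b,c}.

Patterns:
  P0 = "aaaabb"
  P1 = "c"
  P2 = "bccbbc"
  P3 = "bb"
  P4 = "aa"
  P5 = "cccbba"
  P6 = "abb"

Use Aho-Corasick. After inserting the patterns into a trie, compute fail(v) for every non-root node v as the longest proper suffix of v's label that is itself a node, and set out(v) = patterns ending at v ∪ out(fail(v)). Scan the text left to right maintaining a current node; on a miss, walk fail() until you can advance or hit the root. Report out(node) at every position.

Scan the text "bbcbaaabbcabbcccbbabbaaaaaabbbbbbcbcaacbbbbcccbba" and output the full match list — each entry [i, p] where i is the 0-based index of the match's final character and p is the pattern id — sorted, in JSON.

Construct AC machine:
Trie nodes:
  n0 'ε': a→1 b→8 c→7
  n1 'a': a→2 b→20
  n2 'aa': a→3  [P4 ends]
  n3 'aaa': a→4
  n4 'aaaa': b→5
  n5 'aaaab': b→6
  n6 'aaaabb': ·  [P0 ends]
  n7 'c': c→15  [P1 ends]
  n8 'b': b→14 c→9
  n9 'bc': c→10
  n10 'bcc': b→11
  n11 'bccb': b→12
  n12 'bccbb': c→13
  n13 'bccbbc': ·  [P2 ends]
  n14 'bb': ·  [P3 ends]
  n15 'cc': c→16
  n16 'ccc': b→17
  n17 'cccb': b→18
  n18 'cccbb': a→19
  n19 'cccbba': ·  [P5 ends]
  n20 'ab': b→21
  n21 'abb': ·  [P6 ends]

Failure links (BFS by depth):
  n1('a'): parent n0 fail=0; on 'a' 0 → fail=0;  out ∅∪∅=∅
  n7('c'): parent n0 fail=0; on 'c' 0 → fail=0;  out {1}∪∅={1}
  n8('b'): parent n0 fail=0; on 'b' 0 → fail=0;  out ∅∪∅=∅
  n2('aa'): parent n1 fail=0; on 'a' 0 → fail=1;  out {4}∪∅={4}
  n9('bc'): parent n8 fail=0; on 'c' 0 → fail=7;  out ∅∪{1}={1}
  n14('bb'): parent n8 fail=0; on 'b' 0 → fail=8;  out {3}∪∅={3}
  n15('cc'): parent n7 fail=0; on 'c' 0 → fail=7;  out ∅∪{1}={1}
  n20('ab'): parent n1 fail=0; on 'b' 0 → fail=8;  out ∅∪∅=∅
  n3('aaa'): parent n2 fail=1; on 'a' 1 → fail=2;  out ∅∪{4}={4}
  n10('bcc'): parent n9 fail=7; on 'c' 7 → fail=15;  out ∅∪{1}={1}
  n16('ccc'): parent n15 fail=7; on 'c' 7 → fail=15;  out ∅∪{1}={1}
  n21('abb'): parent n20 fail=8; on 'b' 8 → fail=14;  out {6}∪{3}={3,6}
  n4('aaaa'): parent n3 fail=2; on 'a' 2 → fail=3;  out ∅∪{4}={4}
  n11('bccb'): parent n10 fail=15; on 'b' 15→7→0 → fail=8;  out ∅∪∅=∅
  n17('cccb'): parent n16 fail=15; on 'b' 15→7→0 → fail=8;  out ∅∪∅=∅
  n5('aaaab'): parent n4 fail=3; on 'b' 3→2→1 → fail=20;  out ∅∪∅=∅
  n12('bccbb'): parent n11 fail=8; on 'b' 8 → fail=14;  out ∅∪{3}={3}
  n18('cccbb'): parent n17 fail=8; on 'b' 8 → fail=14;  out ∅∪{3}={3}
  n6('aaaabb'): parent n5 fail=20; on 'b' 20 → fail=21;  out {0}∪{3,6}={0,3,6}
  n13('bccbbc'): parent n12 fail=14; on 'c' 14→8 → fail=9;  out {2}∪{1}={1,2}
  n19('cccbba'): parent n18 fail=14; on 'a' 14→8→0 → fail=1;  out {5}∪∅={5}

Run:
pos 0 'b': at 8
pos 1 'b': at 14  → match P3@[0:1]
pos 2 'c': at 9 ·f  → match P1@[2:2]
pos 3 'b': at 8 ·f
pos 4 'a': at 1 ·f
pos 5 'a': at 2  → match P4@[4:5]
pos 6 'a': at 3  → match P4@[5:6]
pos 7 'b': at 20 ·f
pos 8 'b': at 21  → match P3@[7:8],P6@[6:8]
pos 9 'c': at 9 ·f  → match P1@[9:9]
pos 10 'a': at 1 ·f
pos 11 'b': at 20
pos 12 'b': at 21  → match P3@[11:12],P6@[10:12]
pos 13 'c': at 9 ·f  → match P1@[13:13]
pos 14 'c': at 10  → match P1@[14:14]
pos 15 'c': at 16 ·f  → match P1@[15:15]
pos 16 'b': at 17
pos 17 'b': at 18  → match P3@[16:17]
pos 18 'a': at 19  → match P5@[13:18]
pos 19 'b': at 20 ·f
pos 20 'b': at 21  → match P3@[19:20],P6@[18:20]
pos 21 'a': at 1 ·f
pos 22 'a': at 2  → match P4@[21:22]
pos 23 'a': at 3  → match P4@[22:23]
pos 24 'a': at 4  → match P4@[23:24]
pos 25 'a': at 4 ·f  → match P4@[24:25]
pos 26 'a': at 4 ·f  → match P4@[25:26]
pos 27 'b': at 5
pos 28 'b': at 6  → match P0@[23:28],P3@[27:28],P6@[26:28]
pos 29 'b': at 14 ·f  → match P3@[28:29]
pos 30 'b': at 14 ·f  → match P3@[29:30]
pos 31 'b': at 14 ·f  → match P3@[30:31]
pos 32 'b': at 14 ·f  → match P3@[31:32]
pos 33 'c': at 9 ·f  → match P1@[33:33]
pos 34 'b': at 8 ·f
pos 35 'c': at 9  → match P1@[35:35]
pos 36 'a': at 1 ·f
pos 37 'a': at 2  → match P4@[36:37]
pos 38 'c': at 7 ·f  → match P1@[38:38]
pos 39 'b': at 8 ·f
pos 40 'b': at 14  → match P3@[39:40]
pos 41 'b': at 14 ·f  → match P3@[40:41]
pos 42 'b': at 14 ·f  → match P3@[41:42]
pos 43 'c': at 9 ·f  → match P1@[43:43]
pos 44 'c': at 10  → match P1@[44:44]
pos 45 'c': at 16 ·f  → match P1@[45:45]
pos 46 'b': at 17
pos 47 'b': at 18  → match P3@[46:47]
pos 48 'a': at 19  → match P5@[43:48]

Matches: [[1,3],[2,1],[5,4],[6,4],[8,3],[8,6],[9,1],[12,3],[12,6],[13,1],[14,1],[15,1],[17,3],[18,5],[20,3],[20,6],[22,4],[23,4],[24,4],[25,4],[26,4],[28,0],[28,3],[28,6],[29,3],[30,3],[31,3],[32,3],[33,1],[35,1],[37,4],[38,1],[40,3],[41,3],[42,3],[43,1],[44,1],[45,1],[47,3],[48,5]]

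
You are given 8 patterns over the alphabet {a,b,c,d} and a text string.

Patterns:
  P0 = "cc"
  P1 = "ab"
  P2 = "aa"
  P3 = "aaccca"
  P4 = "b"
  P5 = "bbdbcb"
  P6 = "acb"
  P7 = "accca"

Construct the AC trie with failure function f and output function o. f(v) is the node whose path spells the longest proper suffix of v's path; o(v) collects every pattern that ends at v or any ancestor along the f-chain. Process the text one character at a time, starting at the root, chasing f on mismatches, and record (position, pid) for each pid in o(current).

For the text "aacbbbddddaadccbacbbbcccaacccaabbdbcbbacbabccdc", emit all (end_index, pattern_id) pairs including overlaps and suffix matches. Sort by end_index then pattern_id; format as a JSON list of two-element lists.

Construct AC machine:
Trie (insert patterns):
  0='ε' goto a→3 b→10 c→1
  1='c' goto c→2
  2='cc' goto ·  ←P0
  3='a' goto a→5 b→4 c→16
  4='ab' goto ·  ←P1
  5='aa' goto c→6  ←P2
  6='aac' goto c→7
  7='aacc' goto c→8
  8='aaccc' goto a→9
  9='aaccca' goto ·  ←P3
  10='b' goto b→11  ←P4
  11='bb' goto d→12
  12='bbd' goto b→13
  13='bbdb' goto c→14
  14='bbdbc' goto b→15
  15='bbdbcb' goto ·  ←P5
  16='ac' goto b→17 c→18
  17='acb' goto ·  ←P6
  18='acc' goto c→19
  19='accc' goto a→20
  20='accca' goto ·  ←P7

BFS fail/out derivation:
  n1('c'): parent n0 fail=0; on 'c' 0 → fail=0;  out ∅∪∅=∅
  n3('a'): parent n0 fail=0; on 'a' 0 → fail=0;  out ∅∪∅=∅
  n10('b'): parent n0 fail=0; on 'b' 0 → fail=0;  out {4}∪∅={4}
  n2('cc'): parent n1 fail=0; on 'c' 0 → fail=1;  out {0}∪∅={0}
  n4('ab'): parent n3 fail=0; on 'b' 0 → fail=10;  out {1}∪{4}={1,4}
  n5('aa'): parent n3 fail=0; on 'a' 0 → fail=3;  out {2}∪∅={2}
  n11('bb'): parent n10 fail=0; on 'b' 0 → fail=10;  out ∅∪{4}={4}
  n16('ac'): parent n3 fail=0; on 'c' 0 → fail=1;  out ∅∪∅=∅
  n6('aac'): parent n5 fail=3; on 'c' 3 → fail=16;  out ∅∪∅=∅
  n12('bbd'): parent n11 fail=10; on 'd' 10→0 → fail=0;  out ∅∪∅=∅
  n17('acb'): parent n16 fail=1; on 'b' 1→0 → fail=10;  out {6}∪{4}={4,6}
  n18('acc'): parent n16 fail=1; on 'c' 1 → fail=2;  out ∅∪{0}={0}
  n7('aacc'): parent n6 fail=16; on 'c' 16 → fail=18;  out ∅∪{0}={0}
  n13('bbdb'): parent n12 fail=0; on 'b' 0 → fail=10;  out ∅∪{4}={4}
  n19('accc'): parent n18 fail=2; on 'c' 2→1 → fail=2;  out ∅∪{0}={0}
  n8('aaccc'): parent n7 fail=18; on 'c' 18 → fail=19;  out ∅∪{0}={0}
  n14('bbdbc'): parent n13 fail=10; on 'c' 10→0 → fail=1;  out ∅∪∅=∅
  n20('accca'): parent n19 fail=2; on 'a' 2→1→0 → fail=3;  out {7}∪∅={7}
  n9('aaccca'): parent n8 fail=19; on 'a' 19 → fail=20;  out {3}∪{7}={3,7}
  n15('bbdbcb'): parent n14 fail=1; on 'b' 1→0 → fail=10;  out {5}∪{4}={4,5}

Text stream:
[0] read 'a'  n0⇒n3
[1] read 'a'  n3⇒n5  → match P2@[0:1]
[2] read 'c'  n5⇒n6
[3] read 'b'  n6⇒n17 ·f  → match P4@[3:3],P6@[1:3]
[4] read 'b'  n17⇒n11 ·f  → match P4@[4:4]
[5] read 'b'  n11⇒n11 ·f  → match P4@[5:5]
[6] read 'd'  n11⇒n12
[7] read 'd'  n12⇒n0 ·f
[8] read 'd'  n0⇒n0
[9] read 'd'  n0⇒n0
[10] read 'a'  n0⇒n3
[11] read 'a'  n3⇒n5  → match P2@[10:11]
[12] read 'd'  n5⇒n0 ·f
[13] read 'c'  n0⇒n1
[14] read 'c'  n1⇒n2  → match P0@[13:14]
[15] read 'b'  n2⇒n10 ·f  → match P4@[15:15]
[16] read 'a'  n10⇒n3 ·f
[17] read 'c'  n3⇒n16
[18] read 'b'  n16⇒n17  → match P4@[18:18],P6@[16:18]
[19] read 'b'  n17⇒n11 ·f  → match P4@[19:19]
[20] read 'b'  n11⇒n11 ·f  → match P4@[20:20]
[21] read 'c'  n11⇒n1 ·f
[22] read 'c'  n1⇒n2  → match P0@[21:22]
[23] read 'c'  n2⇒n2 ·f  → match P0@[22:23]
[24] read 'a'  n2⇒n3 ·f
[25] read 'a'  n3⇒n5  → match P2@[24:25]
[26] read 'c'  n5⇒n6
[27] read 'c'  n6⇒n7  → match P0@[26:27]
[28] read 'c'  n7⇒n8  → match P0@[27:28]
[29] read 'a'  n8⇒n9  → match P3@[24:29],P7@[25:29]
[30] read 'a'  n9⇒n5 ·f  → match P2@[29:30]
[31] read 'b'  n5⇒n4 ·f  → match P1@[30:31],P4@[31:31]
[32] read 'b'  n4⇒n11 ·f  → match P4@[32:32]
[33] read 'd'  n11⇒n12
[34] read 'b'  n12⇒n13  → match P4@[34:34]
[35] read 'c'  n13⇒n14
[36] read 'b'  n14⇒n15  → match P4@[36:36],P5@[31:36]
[37] read 'b'  n15⇒n11 ·f  → match P4@[37:37]
[38] read 'a'  n11⇒n3 ·f
[39] read 'c'  n3⇒n16
[40] read 'b'  n16⇒n17  → match P4@[40:40],P6@[38:40]
[41] read 'a'  n17⇒n3 ·f
[42] read 'b'  n3⇒n4  → match P1@[41:42],P4@[42:42]
[43] read 'c'  n4⇒n1 ·f
[44] read 'c'  n1⇒n2  → match P0@[43:44]
[45] read 'd'  n2⇒n0 ·f
[46] read 'c'  n0⇒n1

Matches: [[1,2],[3,4],[3,6],[4,4],[5,4],[11,2],[14,0],[15,4],[18,4],[18,6],[19,4],[20,4],[22,0],[23,0],[25,2],[27,0],[28,0],[29,3],[29,7],[30,2],[31,1],[31,4],[32,4],[34,4],[36,4],[36,5],[37,4],[40,4],[40,6],[42,1],[42,4],[44,0]]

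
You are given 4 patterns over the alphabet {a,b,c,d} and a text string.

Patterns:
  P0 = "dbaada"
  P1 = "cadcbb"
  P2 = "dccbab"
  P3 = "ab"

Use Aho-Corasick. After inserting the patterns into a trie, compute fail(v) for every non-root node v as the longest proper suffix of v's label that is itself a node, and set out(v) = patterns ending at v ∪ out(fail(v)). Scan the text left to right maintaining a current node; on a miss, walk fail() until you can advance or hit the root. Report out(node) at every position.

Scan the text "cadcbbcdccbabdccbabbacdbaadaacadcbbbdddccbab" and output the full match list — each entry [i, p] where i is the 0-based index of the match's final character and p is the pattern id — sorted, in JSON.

Build automaton:
Trie (insert patterns):
  0='ε' goto a→18 c→7 d→1
  1='d' goto b→2 c→13
  2='db' goto a→3
  3='dba' goto a→4
  4='dbaa' goto d→5
  5='dbaad' goto a→6
  6='dbaada' goto ·  ←P0
  7='c' goto a→8
  8='ca' goto d→9
  9='cad' goto c→10
  10='cadc' goto b→11
  11='cadcb' goto b→12
  12='cadcbb' goto ·  ←P1
  13='dc' goto c→14
  14='dcc' goto b→15
  15='dccb' goto a→16
  16='dccba' goto b→17
  17='dccbab' goto ·  ←P2
  18='a' goto b→19
  19='ab' goto ·  ←P3

BFS fail/out derivation:
  n1('d'): parent n0 fail=0; on 'd' 0 → fail=0;  out ∅∪∅=∅
  n7('c'): parent n0 fail=0; on 'c' 0 → fail=0;  out ∅∪∅=∅
  n18('a'): parent n0 fail=0; on 'a' 0 → fail=0;  out ∅∪∅=∅
  n2('db'): parent n1 fail=0; on 'b' 0 → fail=0;  out ∅∪∅=∅
  n8('ca'): parent n7 fail=0; on 'a' 0 → fail=18;  out ∅∪∅=∅
  n13('dc'): parent n1 fail=0; on 'c' 0 → fail=7;  out ∅∪∅=∅
  n19('ab'): parent n18 fail=0; on 'b' 0 → fail=0;  out {3}∪∅={3}
  n3('dba'): parent n2 fail=0; on 'a' 0 → fail=18;  out ∅∪∅=∅
  n9('cad'): parent n8 fail=18; on 'd' 18→0 → fail=1;  out ∅∪∅=∅
  n14('dcc'): parent n13 fail=7; on 'c' 7→0 → fail=7;  out ∅∪∅=∅
  n4('dbaa'): parent n3 fail=18; on 'a' 18→0 → fail=18;  out ∅∪∅=∅
  n10('cadc'): parent n9 fail=1; on 'c' 1 → fail=13;  out ∅∪∅=∅
  n15('dccb'): parent n14 fail=7; on 'b' 7→0 → fail=0;  out ∅∪∅=∅
  n5('dbaad'): parent n4 fail=18; on 'd' 18→0 → fail=1;  out ∅∪∅=∅
  n11('cadcb'): parent n10 fail=13; on 'b' 13→7→0 → fail=0;  out ∅∪∅=∅
  n16('dccba'): parent n15 fail=0; on 'a' 0 → fail=18;  out ∅∪∅=∅
  n6('dbaada'): parent n5 fail=1; on 'a' 1→0 → fail=18;  out {0}∪∅={0}
  n12('cadcbb'): parent n11 fail=0; on 'b' 0 → fail=0;  out {1}∪∅={1}
  n17('dccbab'): parent n16 fail=18; on 'b' 18 → fail=19;  out {2}∪{3}={2,3}

Run:
[0] read 'c'  n0⇒n7
[1] read 'a'  n7⇒n8
[2] read 'd'  n8⇒n9
[3] read 'c'  n9⇒n10
[4] read 'b'  n10⇒n11
[5] read 'b'  n11⇒n12  → match P1@[0:5]
[6] read 'c'  n12⇒n7 ·f
[7] read 'd'  n7⇒n1 ·f
[8] read 'c'  n1⇒n13
[9] read 'c'  n13⇒n14
[10] read 'b'  n14⇒n15
[11] read 'a'  n15⇒n16
[12] read 'b'  n16⇒n17  → match P2@[7:12],P3@[11:12]
[13] read 'd'  n17⇒n1 ·f
[14] read 'c'  n1⇒n13
[15] read 'c'  n13⇒n14
[16] read 'b'  n14⇒n15
[17] read 'a'  n15⇒n16
[18] read 'b'  n16⇒n17  → match P2@[13:18],P3@[17:18]
[19] read 'b'  n17⇒n0 ·f
[20] read 'a'  n0⇒n18
[21] read 'c'  n18⇒n7 ·f
[22] read 'd'  n7⇒n1 ·f
[23] read 'b'  n1⇒n2
[24] read 'a'  n2⇒n3
[25] read 'a'  n3⇒n4
[26] read 'd'  n4⇒n5
[27] read 'a'  n5⇒n6  → match P0@[22:27]
[28] read 'a'  n6⇒n18 ·f
[29] read 'c'  n18⇒n7 ·f
[30] read 'a'  n7⇒n8
[31] read 'd'  n8⇒n9
[32] read 'c'  n9⇒n10
[33] read 'b'  n10⇒n11
[34] read 'b'  n11⇒n12  → match P1@[29:34]
[35] read 'b'  n12⇒n0 ·f
[36] read 'd'  n0⇒n1
[37] read 'd'  n1⇒n1 ·f
[38] read 'd'  n1⇒n1 ·f
[39] read 'c'  n1⇒n13
[40] read 'c'  n13⇒n14
[41] read 'b'  n14⇒n15
[42] read 'a'  n15⇒n16
[43] read 'b'  n16⇒n17  → match P2@[38:43],P3@[42:43]

Matches: [[5,1],[12,2],[12,3],[18,2],[18,3],[27,0],[34,1],[43,2],[43,3]]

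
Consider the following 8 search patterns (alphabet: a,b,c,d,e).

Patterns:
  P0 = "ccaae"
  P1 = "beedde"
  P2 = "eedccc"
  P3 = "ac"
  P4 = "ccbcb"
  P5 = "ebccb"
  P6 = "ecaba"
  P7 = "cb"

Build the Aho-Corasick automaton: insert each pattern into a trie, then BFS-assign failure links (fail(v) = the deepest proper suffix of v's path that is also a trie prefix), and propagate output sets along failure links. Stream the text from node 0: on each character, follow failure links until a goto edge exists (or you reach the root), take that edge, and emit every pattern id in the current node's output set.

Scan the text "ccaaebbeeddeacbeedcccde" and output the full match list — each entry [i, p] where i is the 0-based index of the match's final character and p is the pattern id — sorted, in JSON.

Build:
Trie nodes:
  0='ε' goto a→18 b→6 c→1 e→12
  1='c' goto b→31 c→2
  2='cc' goto a→3 b→20
  3='cca' goto a→4
  4='ccaa' goto e→5
  5='ccaae' goto ·  ←P0
  6='b' goto e→7
  7='be' goto e→8
  8='bee' goto d→9
  9='beed' goto d→10
  10='beedd' goto e→11
  11='beedde' goto ·  ←P1
  12='e' goto b→23 c→27 e→13
  13='ee' goto d→14
  14='eed' goto c→15
  15='eedc' goto c→16
  16='eedcc' goto c→17
  17='eedccc' goto ·  ←P2
  18='a' goto c→19
  19='ac' goto ·  ←P3
  20='ccb' goto c→21
  21='ccbc' goto b→22
  22='ccbcb' goto ·  ←P4
  23='eb' goto c→24
  24='ebc' goto c→25
  25='ebcc' goto b→26
  26='ebccb' goto ·  ←P5
  27='ec' goto a→28
  28='eca' goto b→29
  29='ecab' goto a→30
  30='ecaba' goto ·  ←P6
  31='cb' goto ·  ←P7

BFS fail/out derivation:
  fail(1) 'c': from fail(0)=0 chase 'c': 0 ⇒ 0;  out=∅∪out(0)=∅
  fail(6) 'b': from fail(0)=0 chase 'b': 0 ⇒ 0;  out=∅∪out(0)=∅
  fail(12) 'e': from fail(0)=0 chase 'e': 0 ⇒ 0;  out=∅∪out(0)=∅
  fail(18) 'a': from fail(0)=0 chase 'a': 0 ⇒ 0;  out=∅∪out(0)=∅
  fail(2) 'cc': from fail(1)=0 chase 'c': 0 ⇒ 1;  out=∅∪out(1)=∅
  fail(7) 'be': from fail(6)=0 chase 'e': 0 ⇒ 12;  out=∅∪out(12)=∅
  fail(13) 'ee': from fail(12)=0 chase 'e': 0 ⇒ 12;  out=∅∪out(12)=∅
  fail(19) 'ac': from fail(18)=0 chase 'c': 0 ⇒ 1;  out={3}∪out(1)={3}
  fail(23) 'eb': from fail(12)=0 chase 'b': 0 ⇒ 6;  out=∅∪out(6)=∅
  fail(27) 'ec': from fail(12)=0 chase 'c': 0 ⇒ 1;  out=∅∪out(1)=∅
  fail(31) 'cb': from fail(1)=0 chase 'b': 0 ⇒ 6;  out={7}∪out(6)={7}
  fail(3) 'cca': from fail(2)=1 chase 'a': 1→0 ⇒ 18;  out=∅∪out(18)=∅
  fail(8) 'bee': from fail(7)=12 chase 'e': 12 ⇒ 13;  out=∅∪out(13)=∅
  fail(14) 'eed': from fail(13)=12 chase 'd': 12→0 ⇒ 0;  out=∅∪out(0)=∅
  fail(20) 'ccb': from fail(2)=1 chase 'b': 1 ⇒ 31;  out=∅∪out(31)={7}
  fail(24) 'ebc': from fail(23)=6 chase 'c': 6→0 ⇒ 1;  out=∅∪out(1)=∅
  fail(28) 'eca': from fail(27)=1 chase 'a': 1→0 ⇒ 18;  out=∅∪out(18)=∅
  fail(4) 'ccaa': from fail(3)=18 chase 'a': 18→0 ⇒ 18;  out=∅∪out(18)=∅
  fail(9) 'beed': from fail(8)=13 chase 'd': 13 ⇒ 14;  out=∅∪out(14)=∅
  fail(15) 'eedc': from fail(14)=0 chase 'c': 0 ⇒ 1;  out=∅∪out(1)=∅
  fail(21) 'ccbc': from fail(20)=31 chase 'c': 31→6→0 ⇒ 1;  out=∅∪out(1)=∅
  fail(25) 'ebcc': from fail(24)=1 chase 'c': 1 ⇒ 2;  out=∅∪out(2)=∅
  fail(29) 'ecab': from fail(28)=18 chase 'b': 18→0 ⇒ 6;  out=∅∪out(6)=∅
  fail(5) 'ccaae': from fail(4)=18 chase 'e': 18→0 ⇒ 12;  out={0}∪out(12)={0}
  fail(10) 'beedd': from fail(9)=14 chase 'd': 14→0 ⇒ 0;  out=∅∪out(0)=∅
  fail(16) 'eedcc': from fail(15)=1 chase 'c': 1 ⇒ 2;  out=∅∪out(2)=∅
  fail(22) 'ccbcb': from fail(21)=1 chase 'b': 1 ⇒ 31;  out={4}∪out(31)={4,7}
  fail(26) 'ebccb': from fail(25)=2 chase 'b': 2 ⇒ 20;  out={5}∪out(20)={5,7}
  fail(30) 'ecaba': from fail(29)=6 chase 'a': 6→0 ⇒ 18;  out={6}∪out(18)={6}
  fail(11) 'beedde': from fail(10)=0 chase 'e': 0 ⇒ 12;  out={1}∪out(12)={1}
  fail(17) 'eedccc': from fail(16)=2 chase 'c': 2→1 ⇒ 2;  out={2}∪out(2)={2}

Scan:
pos 0 'c': at 1
pos 1 'c': at 2
pos 2 'a': at 3
pos 3 'a': at 4
pos 4 'e': at 5  ** P0@[0:4]
pos 5 'b': at 23 (fail-walked)
pos 6 'b': at 6 (fail-walked)
pos 7 'e': at 7
pos 8 'e': at 8
pos 9 'd': at 9
pos 10 'd': at 10
pos 11 'e': at 11  ** P1@[6:11]
pos 12 'a': at 18 (fail-walked)
pos 13 'c': at 19  ** P3@[12:13]
pos 14 'b': at 31 (fail-walked)  ** P7@[13:14]
pos 15 'e': at 7 (fail-walked)
pos 16 'e': at 8
pos 17 'd': at 9
pos 18 'c': at 15 (fail-walked)
pos 19 'c': at 16
pos 20 'c': at 17  ** P2@[15:20]
pos 21 'd': at 0 (fail-walked)
pos 22 'e': at 12

Matches: [[4,0],[11,1],[13,3],[14,7],[20,2]]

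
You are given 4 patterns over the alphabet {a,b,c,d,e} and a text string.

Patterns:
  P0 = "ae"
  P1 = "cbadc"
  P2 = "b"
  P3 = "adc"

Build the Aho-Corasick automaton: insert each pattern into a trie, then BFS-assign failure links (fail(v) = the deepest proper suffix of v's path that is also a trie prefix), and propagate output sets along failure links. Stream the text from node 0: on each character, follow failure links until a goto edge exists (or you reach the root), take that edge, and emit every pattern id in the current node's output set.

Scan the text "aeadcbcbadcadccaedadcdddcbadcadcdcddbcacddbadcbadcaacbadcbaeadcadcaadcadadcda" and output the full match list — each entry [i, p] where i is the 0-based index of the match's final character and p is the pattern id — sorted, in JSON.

Build:
Trie (insert patterns):
  n0 'ε': a→1 b→8 c→3
  n1 'a': d→9 e→2
  n2 'ae': ·  [P0 ends]
  n3 'c': b→4
  n4 'cb': a→5
  n5 'cba': d→6
  n6 'cbad': c→7
  n7 'cbadc': ·  [P1 ends]
  n8 'b': ·  [P2 ends]
  n9 'ad': c→10
  n10 'adc': ·  [P3 ends]

Failure links (BFS by depth):
  n1('a'): parent n0 fail=0; on 'a' 0 → fail=0;  out ∅∪∅=∅
  n3('c'): parent n0 fail=0; on 'c' 0 → fail=0;  out ∅∪∅=∅
  n8('b'): parent n0 fail=0; on 'b' 0 → fail=0;  out {2}∪∅={2}
  n2('ae'): parent n1 fail=0; on 'e' 0 → fail=0;  out {0}∪∅={0}
  n4('cb'): parent n3 fail=0; on 'b' 0 → fail=8;  out ∅∪{2}={2}
  n9('ad'): parent n1 fail=0; on 'd' 0 → fail=0;  out ∅∪∅=∅
  n5('cba'): parent n4 fail=8; on 'a' 8→0 → fail=1;  out ∅∪∅=∅
  n10('adc'): parent n9 fail=0; on 'c' 0 → fail=3;  out {3}∪∅={3}
  n6('cbad'): parent n5 fail=1; on 'd' 1 → fail=9;  out ∅∪∅=∅
  n7('cbadc'): parent n6 fail=9; on 'c' 9 → fail=10;  out {1}∪{3}={1,3}

Scan:
[0] read 'a'  n0⇒n1
[1] read 'e'  n1⇒n2  ** P0@[0:1]
[2] read 'a'  n2⇒n1 (via fail)
[3] read 'd'  n1⇒n9
[4] read 'c'  n9⇒n10  ** P3@[2:4]
[5] read 'b'  n10⇒n4 (via fail)  ** P2@[5:5]
[6] read 'c'  n4⇒n3 (via fail)
[7] read 'b'  n3⇒n4  ** P2@[7:7]
[8] read 'a'  n4⇒n5
[9] read 'd'  n5⇒n6
[10] read 'c'  n6⇒n7  ** P1@[6:10],P3@[8:10]
[11] read 'a'  n7⇒n1 (via fail)
[12] read 'd'  n1⇒n9
[13] read 'c'  n9⇒n10  ** P3@[11:13]
[14] read 'c'  n10⇒n3 (via fail)
[15] read 'a'  n3⇒n1 (via fail)
[16] read 'e'  n1⇒n2  ** P0@[15:16]
[17] read 'd'  n2⇒n0 (via fail)
[18] read 'a'  n0⇒n1
[19] read 'd'  n1⇒n9
[20] read 'c'  n9⇒n10  ** P3@[18:20]
[21] read 'd'  n10⇒n0 (via fail)
[22] read 'd'  n0⇒n0
[23] read 'd'  n0⇒n0
[24] read 'c'  n0⇒n3
[25] read 'b'  n3⇒n4  ** P2@[25:25]
[26] read 'a'  n4⇒n5
[27] read 'd'  n5⇒n6
[28] read 'c'  n6⇒n7  ** P1@[24:28],P3@[26:28]
[29] read 'a'  n7⇒n1 (via fail)
[30] read 'd'  n1⇒n9
[31] read 'c'  n9⇒n10  ** P3@[29:31]
[32] read 'd'  n10⇒n0 (via fail)
[33] read 'c'  n0⇒n3
[34] read 'd'  n3⇒n0 (via fail)
[35] read 'd'  n0⇒n0
[36] read 'b'  n0⇒n8  ** P2@[36:36]
[37] read 'c'  n8⇒n3 (via fail)
[38] read 'a'  n3⇒n1 (via fail)
[39] read 'c'  n1⇒n3 (via fail)
[40] read 'd'  n3⇒n0 (via fail)
[41] read 'd'  n0⇒n0
[42] read 'b'  n0⇒n8  ** P2@[42:42]
[43] read 'a'  n8⇒n1 (via fail)
[44] read 'd'  n1⇒n9
[45] read 'c'  n9⇒n10  ** P3@[43:45]
[46] read 'b'  n10⇒n4 (via fail)  ** P2@[46:46]
[47] read 'a'  n4⇒n5
[48] read 'd'  n5⇒n6
[49] read 'c'  n6⇒n7  ** P1@[45:49],P3@[47:49]
[50] read 'a'  n7⇒n1 (via fail)
[51] read 'a'  n1⇒n1 (via fail)
[52] read 'c'  n1⇒n3 (via fail)
[53] read 'b'  n3⇒n4  ** P2@[53:53]
[54] read 'a'  n4⇒n5
[55] read 'd'  n5⇒n6
[56] read 'c'  n6⇒n7  ** P1@[52:56],P3@[54:56]
[57] read 'b'  n7⇒n4 (via fail)  ** P2@[57:57]
[58] read 'a'  n4⇒n5
[59] read 'e'  n5⇒n2 (via fail)  ** P0@[58:59]
[60] read 'a'  n2⇒n1 (via fail)
[61] read 'd'  n1⇒n9
[62] read 'c'  n9⇒n10  ** P3@[60:62]
[63] read 'a'  n10⇒n1 (via fail)
[64] read 'd'  n1⇒n9
[65] read 'c'  n9⇒n10  ** P3@[63:65]
[66] read 'a'  n10⇒n1 (via fail)
[67] read 'a'  n1⇒n1 (via fail)
[68] read 'd'  n1⇒n9
[69] read 'c'  n9⇒n10  ** P3@[67:69]
[70] read 'a'  n10⇒n1 (via fail)
[71] read 'd'  n1⇒n9
[72] read 'a'  n9⇒n1 (via fail)
[73] read 'd'  n1⇒n9
[74] read 'c'  n9⇒n10  ** P3@[72:74]
[75] read 'd'  n10⇒n0 (via fail)
[76] read 'a'  n0⇒n1

Result: [[1,0],[4,3],[5,2],[7,2],[10,1],[10,3],[13,3],[16,0],[20,3],[25,2],[28,1],[28,3],[31,3],[36,2],[42,2],[45,3],[46,2],[49,1],[49,3],[53,2],[56,1],[56,3],[57,2],[59,0],[62,3],[65,3],[69,3],[74,3]]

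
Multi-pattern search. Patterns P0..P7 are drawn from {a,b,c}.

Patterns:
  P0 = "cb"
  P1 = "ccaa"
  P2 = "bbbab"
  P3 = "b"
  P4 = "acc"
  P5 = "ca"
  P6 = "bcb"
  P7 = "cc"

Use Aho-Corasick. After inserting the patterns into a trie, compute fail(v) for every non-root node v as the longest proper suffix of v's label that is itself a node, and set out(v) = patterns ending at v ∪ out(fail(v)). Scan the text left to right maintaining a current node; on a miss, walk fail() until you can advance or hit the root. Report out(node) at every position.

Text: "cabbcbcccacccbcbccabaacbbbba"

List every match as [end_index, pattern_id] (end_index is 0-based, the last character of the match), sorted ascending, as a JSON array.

Construct AC machine:
Trie nodes:
  0='ε' goto a→11 b→6 c→1
  1='c' goto a→14 b→2 c→3
  2='cb' goto ·  ←P0
  3='cc' goto a→4  ←P7
  4='cca' goto a→5
  5='ccaa' goto ·  ←P1
  6='b' goto b→7 c→15  ←P3
  7='bb' goto b→8
  8='bbb' goto a→9
  9='bbba' goto b→10
  10='bbbab' goto ·  ←P2
  11='a' goto c→12
  12='ac' goto c→13
  13='acc' goto ·  ←P4
  14='ca' goto ·  ←P5
  15='bc' goto b→16
  16='bcb' goto ·  ←P6

BFS fail/out derivation:
  fail(1) 'c': from fail(0)=0 chase 'c': 0 ⇒ 0;  out=∅∪out(0)=∅
  fail(6) 'b': from fail(0)=0 chase 'b': 0 ⇒ 0;  out={3}∪out(0)={3}
  fail(11) 'a': from fail(0)=0 chase 'a': 0 ⇒ 0;  out=∅∪out(0)=∅
  fail(2) 'cb': from fail(1)=0 chase 'b': 0 ⇒ 6;  out={0}∪out(6)={0,3}
  fail(3) 'cc': from fail(1)=0 chase 'c': 0 ⇒ 1;  out={7}∪out(1)={7}
  fail(7) 'bb': from fail(6)=0 chase 'b': 0 ⇒ 6;  out=∅∪out(6)={3}
  fail(12) 'ac': from fail(11)=0 chase 'c': 0 ⇒ 1;  out=∅∪out(1)=∅
  fail(14) 'ca': from fail(1)=0 chase 'a': 0 ⇒ 11;  out={5}∪out(11)={5}
  fail(15) 'bc': from fail(6)=0 chase 'c': 0 ⇒ 1;  out=∅∪out(1)=∅
  fail(4) 'cca': from fail(3)=1 chase 'a': 1 ⇒ 14;  out=∅∪out(14)={5}
  fail(8) 'bbb': from fail(7)=6 chase 'b': 6 ⇒ 7;  out=∅∪out(7)={3}
  fail(13) 'acc': from fail(12)=1 chase 'c': 1 ⇒ 3;  out={4}∪out(3)={4,7}
  fail(16) 'bcb': from fail(15)=1 chase 'b': 1 ⇒ 2;  out={6}∪out(2)={0,3,6}
  fail(5) 'ccaa': from fail(4)=14 chase 'a': 14→11→0 ⇒ 11;  out={1}∪out(11)={1}
  fail(9) 'bbba': from fail(8)=7 chase 'a': 7→6→0 ⇒ 11;  out=∅∪out(11)=∅
  fail(10) 'bbbab': from fail(9)=11 chase 'b': 11→0 ⇒ 6;  out={2}∪out(6)={2,3}

Text stream:
pos 0 'c': at 1
pos 1 'a': at 14  ** P5@[0:1]
pos 2 'b': at 6 ·f  ** P3@[2:2]
pos 3 'b': at 7  ** P3@[3:3]
pos 4 'c': at 15 ·f
pos 5 'b': at 16  ** P0@[4:5],P3@[5:5],P6@[3:5]
pos 6 'c': at 15 ·f
pos 7 'c': at 3 ·f  ** P7@[6:7]
pos 8 'c': at 3 ·f  ** P7@[7:8]
pos 9 'a': at 4  ** P5@[8:9]
pos 10 'c': at 12 ·f
pos 11 'c': at 13  ** P4@[9:11],P7@[10:11]
pos 12 'c': at 3 ·f  ** P7@[11:12]
pos 13 'b': at 2 ·f  ** P0@[12:13],P3@[13:13]
pos 14 'c': at 15 ·f
pos 15 'b': at 16  ** P0@[14:15],P3@[15:15],P6@[13:15]
pos 16 'c': at 15 ·f
pos 17 'c': at 3 ·f  ** P7@[16:17]
pos 18 'a': at 4  ** P5@[17:18]
pos 19 'b': at 6 ·f  ** P3@[19:19]
pos 20 'a': at 11 ·f
pos 21 'a': at 11 ·f
pos 22 'c': at 12
pos 23 'b': at 2 ·f  ** P0@[22:23],P3@[23:23]
pos 24 'b': at 7 ·f  ** P3@[24:24]
pos 25 'b': at 8  ** P3@[25:25]
pos 26 'b': at 8 ·f  ** P3@[26:26]
pos 27 'a': at 9

All matches (sorted): [[1,5],[2,3],[3,3],[5,0],[5,3],[5,6],[7,7],[8,7],[9,5],[11,4],[11,7],[12,7],[13,0],[13,3],[15,0],[15,3],[15,6],[17,7],[18,5],[19,3],[23,0],[23,3],[24,3],[25,3],[26,3]]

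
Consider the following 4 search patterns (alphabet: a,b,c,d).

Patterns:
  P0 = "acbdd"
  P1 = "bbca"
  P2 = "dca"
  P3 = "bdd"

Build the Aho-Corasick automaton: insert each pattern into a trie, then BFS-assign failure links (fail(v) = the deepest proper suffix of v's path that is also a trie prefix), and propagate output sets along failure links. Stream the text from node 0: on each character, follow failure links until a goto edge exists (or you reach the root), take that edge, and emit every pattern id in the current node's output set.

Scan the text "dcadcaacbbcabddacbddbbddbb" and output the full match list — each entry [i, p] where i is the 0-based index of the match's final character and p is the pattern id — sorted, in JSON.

Construct AC machine:
Trie nodes:
  n0 'ε': a→1 b→6 d→10
  n1 'a': c→2
  n2 'ac': b→3
  n3 'acb': d→4
  n4 'acbd': d→5
  n5 'acbdd': ·  ←P0
  n6 'b': b→7 d→13
  n7 'bb': c→8
  n8 'bbc': a→9
  n9 'bbca': ·  ←P1
  n10 'd': c→11
  n11 'dc': a→12
  n12 'dca': ·  ←P2
  n13 'bd': d→14
  n14 'bdd': ·  ←P3

BFS fail/out derivation:
  fail(1) 'a': from fail(0)=0 chase 'a': 0 ⇒ 0;  out=∅∪out(0)=∅
  fail(6) 'b': from fail(0)=0 chase 'b': 0 ⇒ 0;  out=∅∪out(0)=∅
  fail(10) 'd': from fail(0)=0 chase 'd': 0 ⇒ 0;  out=∅∪out(0)=∅
  fail(2) 'ac': from fail(1)=0 chase 'c': 0 ⇒ 0;  out=∅∪out(0)=∅
  fail(7) 'bb': from fail(6)=0 chase 'b': 0 ⇒ 6;  out=∅∪out(6)=∅
  fail(11) 'dc': from fail(10)=0 chase 'c': 0 ⇒ 0;  out=∅∪out(0)=∅
  fail(13) 'bd': from fail(6)=0 chase 'd': 0 ⇒ 10;  out=∅∪out(10)=∅
  fail(3) 'acb': from fail(2)=0 chase 'b': 0 ⇒ 6;  out=∅∪out(6)=∅
  fail(8) 'bbc': from fail(7)=6 chase 'c': 6→0 ⇒ 0;  out=∅∪out(0)=∅
  fail(12) 'dca': from fail(11)=0 chase 'a': 0 ⇒ 1;  out={2}∪out(1)={2}
  fail(14) 'bdd': from fail(13)=10 chase 'd': 10→0 ⇒ 10;  out={3}∪out(10)={3}
  fail(4) 'acbd': from fail(3)=6 chase 'd': 6 ⇒ 13;  out=∅∪out(13)=∅
  fail(9) 'bbca': from fail(8)=0 chase 'a': 0 ⇒ 1;  out={1}∪out(1)={1}
  fail(5) 'acbdd': from fail(4)=13 chase 'd': 13 ⇒ 14;  out={0}∪out(14)={0,3}

Scan:
[0] read 'd'  n0⇒n10
[1] read 'c'  n10⇒n11
[2] read 'a'  n11⇒n12  → match P2@[0:2]
[3] read 'd'  n12⇒n10 (via fail)
[4] read 'c'  n10⇒n11
[5] read 'a'  n11⇒n12  → match P2@[3:5]
[6] read 'a'  n12⇒n1 (via fail)
[7] read 'c'  n1⇒n2
[8] read 'b'  n2⇒n3
[9] read 'b'  n3⇒n7 (via fail)
[10] read 'c'  n7⇒n8
[11] read 'a'  n8⇒n9  → match P1@[8:11]
[12] read 'b'  n9⇒n6 (via fail)
[13] read 'd'  n6⇒n13
[14] read 'd'  n13⇒n14  → match P3@[12:14]
[15] read 'a'  n14⇒n1 (via fail)
[16] read 'c'  n1⇒n2
[17] read 'b'  n2⇒n3
[18] read 'd'  n3⇒n4
[19] read 'd'  n4⇒n5  → match P0@[15:19],P3@[17:19]
[20] read 'b'  n5⇒n6 (via fail)
[21] read 'b'  n6⇒n7
[22] read 'd'  n7⇒n13 (via fail)
[23] read 'd'  n13⇒n14  → match P3@[21:23]
[24] read 'b'  n14⇒n6 (via fail)
[25] read 'b'  n6⇒n7

Result: [[2,2],[5,2],[11,1],[14,3],[19,0],[19,3],[23,3]]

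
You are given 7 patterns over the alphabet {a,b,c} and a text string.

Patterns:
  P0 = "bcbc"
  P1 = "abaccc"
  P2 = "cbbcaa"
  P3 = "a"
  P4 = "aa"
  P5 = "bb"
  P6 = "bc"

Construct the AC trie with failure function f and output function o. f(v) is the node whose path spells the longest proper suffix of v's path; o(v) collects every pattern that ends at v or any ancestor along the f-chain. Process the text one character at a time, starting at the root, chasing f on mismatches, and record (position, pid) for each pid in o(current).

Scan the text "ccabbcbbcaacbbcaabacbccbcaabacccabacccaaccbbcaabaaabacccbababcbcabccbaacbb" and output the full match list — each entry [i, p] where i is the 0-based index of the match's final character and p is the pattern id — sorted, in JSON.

Build automaton:
Trie nodes:
  n0 'ε': a→5 b→1 c→11
  n1 'b': b→18 c→2
  n2 'bc': b→3  [P6 ends]
  n3 'bcb': c→4
  n4 'bcbc': ·  [P0 ends]
  n5 'a': a→17 b→6  [P3 ends]
  n6 'ab': a→7
  n7 'aba': c→8
  n8 'abac': c→9
  n9 'abacc': c→10
  n10 'abaccc': ·  [P1 ends]
  n11 'c': b→12
  n12 'cb': b→13
  n13 'cbb': c→14
  n14 'cbbc': a→15
  n15 'cbbca': a→16
  n16 'cbbcaa': ·  [P2 ends]
  n17 'aa': ·  [P4 ends]
  n18 'bb': ·  [P5 ends]

Failure links (BFS by depth):
  fail(1) 'b': from fail(0)=0 chase 'b': 0 ⇒ 0;  out=∅∪out(0)=∅
  fail(5) 'a': from fail(0)=0 chase 'a': 0 ⇒ 0;  out={3}∪out(0)={3}
  fail(11) 'c': from fail(0)=0 chase 'c': 0 ⇒ 0;  out=∅∪out(0)=∅
  fail(2) 'bc': from fail(1)=0 chase 'c': 0 ⇒ 11;  out={6}∪out(11)={6}
  fail(6) 'ab': from fail(5)=0 chase 'b': 0 ⇒ 1;  out=∅∪out(1)=∅
  fail(12) 'cb': from fail(11)=0 chase 'b': 0 ⇒ 1;  out=∅∪out(1)=∅
  fail(17) 'aa': from fail(5)=0 chase 'a': 0 ⇒ 5;  out={4}∪out(5)={3,4}
  fail(18) 'bb': from fail(1)=0 chase 'b': 0 ⇒ 1;  out={5}∪out(1)={5}
  fail(3) 'bcb': from fail(2)=11 chase 'b': 11 ⇒ 12;  out=∅∪out(12)=∅
  fail(7) 'aba': from fail(6)=1 chase 'a': 1→0 ⇒ 5;  out=∅∪out(5)={3}
  fail(13) 'cbb': from fail(12)=1 chase 'b': 1 ⇒ 18;  out=∅∪out(18)={5}
  fail(4) 'bcbc': from fail(3)=12 chase 'c': 12→1 ⇒ 2;  out={0}∪out(2)={0,6}
  fail(8) 'abac': from fail(7)=5 chase 'c': 5→0 ⇒ 11;  out=∅∪out(11)=∅
  fail(14) 'cbbc': from fail(13)=18 chase 'c': 18→1 ⇒ 2;  out=∅∪out(2)={6}
  fail(9) 'abacc': from fail(8)=11 chase 'c': 11→0 ⇒ 11;  out=∅∪out(11)=∅
  fail(15) 'cbbca': from fail(14)=2 chase 'a': 2→11→0 ⇒ 5;  out=∅∪out(5)={3}
  fail(10) 'abaccc': from fail(9)=11 chase 'c': 11→0 ⇒ 11;  out={1}∪out(11)={1}
  fail(16) 'cbbcaa': from fail(15)=5 chase 'a': 5 ⇒ 17;  out={2}∪out(17)={2,3,4}

Scan:
[0] read 'c'  n0⇒n11
[1] read 'c'  n11⇒n11 (fail-walked)
[2] read 'a'  n11⇒n5 (fail-walked)  → match P3@[2:2]
[3] read 'b'  n5⇒n6
[4] read 'b'  n6⇒n18 (fail-walked)  → match P5@[3:4]
[5] read 'c'  n18⇒n2 (fail-walked)  → match P6@[4:5]
[6] read 'b'  n2⇒n3
[7] read 'b'  n3⇒n13 (fail-walked)  → match P5@[6:7]
[8] read 'c'  n13⇒n14  → match P6@[7:8]
[9] read 'a'  n14⇒n15  → match P3@[9:9]
[10] read 'a'  n15⇒n16  → match P2@[5:10],P3@[10:10],P4@[9:10]
[11] read 'c'  n16⇒n11 (fail-walked)
[12] read 'b'  n11⇒n12
[13] read 'b'  n12⇒n13  → match P5@[12:13]
[14] read 'c'  n13⇒n14  → match P6@[13:14]
[15] read 'a'  n14⇒n15  → match P3@[15:15]
[16] read 'a'  n15⇒n16  → match P2@[11:16],P3@[16:16],P4@[15:16]
[17] read 'b'  n16⇒n6 (fail-walked)
[18] read 'a'  n6⇒n7  → match P3@[18:18]
[19] read 'c'  n7⇒n8
[20] read 'b'  n8⇒n12 (fail-walked)
[21] read 'c'  n12⇒n2 (fail-walked)  → match P6@[20:21]
[22] read 'c'  n2⇒n11 (fail-walked)
[23] read 'b'  n11⇒n12
[24] read 'c'  n12⇒n2 (fail-walked)  → match P6@[23:24]
[25] read 'a'  n2⇒n5 (fail-walked)  → match P3@[25:25]
[26] read 'a'  n5⇒n17  → match P3@[26:26],P4@[25:26]
[27] read 'b'  n17⇒n6 (fail-walked)
[28] read 'a'  n6⇒n7  → match P3@[28:28]
[29] read 'c'  n7⇒n8
[30] read 'c'  n8⇒n9
[31] read 'c'  n9⇒n10  → match P1@[26:31]
[32] read 'a'  n10⇒n5 (fail-walked)  → match P3@[32:32]
[33] read 'b'  n5⇒n6
[34] read 'a'  n6⇒n7  → match P3@[34:34]
[35] read 'c'  n7⇒n8
[36] read 'c'  n8⇒n9
[37] read 'c'  n9⇒n10  → match P1@[32:37]
[38] read 'a'  n10⇒n5 (fail-walked)  → match P3@[38:38]
[39] read 'a'  n5⇒n17  → match P3@[39:39],P4@[38:39]
[40] read 'c'  n17⇒n11 (fail-walked)
[41] read 'c'  n11⇒n11 (fail-walked)
[42] read 'b'  n11⇒n12
[43] read 'b'  n12⇒n13  → match P5@[42:43]
[44] read 'c'  n13⇒n14  → match P6@[43:44]
[45] read 'a'  n14⇒n15  → match P3@[45:45]
[46] read 'a'  n15⇒n16  → match P2@[41:46],P3@[46:46],P4@[45:46]
[47] read 'b'  n16⇒n6 (fail-walked)
[48] read 'a'  n6⇒n7  → match P3@[48:48]
[49] read 'a'  n7⇒n17 (fail-walked)  → match P3@[49:49],P4@[48:49]
[50] read 'a'  n17⇒n17 (fail-walked)  → match P3@[50:50],P4@[49:50]
[51] read 'b'  n17⇒n6 (fail-walked)
[52] read 'a'  n6⇒n7  → match P3@[52:52]
[53] read 'c'  n7⇒n8
[54] read 'c'  n8⇒n9
[55] read 'c'  n9⇒n10  → match P1@[50:55]
[56] read 'b'  n10⇒n12 (fail-walked)
[57] read 'a'  n12⇒n5 (fail-walked)  → match P3@[57:57]
[58] read 'b'  n5⇒n6
[59] read 'a'  n6⇒n7  → match P3@[59:59]
[60] read 'b'  n7⇒n6 (fail-walked)
[61] read 'c'  n6⇒n2 (fail-walked)  → match P6@[60:61]
[62] read 'b'  n2⇒n3
[63] read 'c'  n3⇒n4  → match P0@[60:63],P6@[62:63]
[64] read 'a'  n4⇒n5 (fail-walked)  → match P3@[64:64]
[65] read 'b'  n5⇒n6
[66] read 'c'  n6⇒n2 (fail-walked)  → match P6@[65:66]
[67] read 'c'  n2⇒n11 (fail-walked)
[68] read 'b'  n11⇒n12
[69] read 'a'  n12⇒n5 (fail-walked)  → match P3@[69:69]
[70] read 'a'  n5⇒n17  → match P3@[70:70],P4@[69:70]
[71] read 'c'  n17⇒n11 (fail-walked)
[72] read 'b'  n11⇒n12
[73] read 'b'  n12⇒n13  → match P5@[72:73]

Result: [[2,3],[4,5],[5,6],[7,5],[8,6],[9,3],[10,2],[10,3],[10,4],[13,5],[14,6],[15,3],[16,2],[16,3],[16,4],[18,3],[21,6],[24,6],[25,3],[26,3],[26,4],[28,3],[31,1],[32,3],[34,3],[37,1],[38,3],[39,3],[39,4],[43,5],[44,6],[45,3],[46,2],[46,3],[46,4],[48,3],[49,3],[49,4],[50,3],[50,4],[52,3],[55,1],[57,3],[59,3],[61,6],[63,0],[63,6],[64,3],[66,6],[69,3],[70,3],[70,4],[73,5]]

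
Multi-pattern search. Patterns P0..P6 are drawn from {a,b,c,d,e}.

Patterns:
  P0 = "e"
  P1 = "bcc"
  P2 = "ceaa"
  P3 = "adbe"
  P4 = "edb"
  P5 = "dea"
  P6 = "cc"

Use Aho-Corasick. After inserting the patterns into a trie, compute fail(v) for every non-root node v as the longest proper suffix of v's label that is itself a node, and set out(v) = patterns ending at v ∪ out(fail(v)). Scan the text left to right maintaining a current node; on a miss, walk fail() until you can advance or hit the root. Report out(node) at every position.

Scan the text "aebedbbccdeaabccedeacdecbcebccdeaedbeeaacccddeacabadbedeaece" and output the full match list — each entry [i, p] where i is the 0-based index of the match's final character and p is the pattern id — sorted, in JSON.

Construct AC machine:
Trie (insert patterns):
  n0 'ε': a→9 b→2 c→5 d→15 e→1
  n1 'e': d→13  [P0 ends]
  n2 'b': c→3
  n3 'bc': c→4
  n4 'bcc': ·  [P1 ends]
  n5 'c': c→18 e→6
  n6 'ce': a→7
  n7 'cea': a→8
  n8 'ceaa': ·  [P2 ends]
  n9 'a': d→10
  n10 'ad': b→11
  n11 'adb': e→12
  n12 'adbe': ·  [P3 ends]
  n13 'ed': b→14
  n14 'edb': ·  [P4 ends]
  n15 'd': e→16
  n16 'de': a→17
  n17 'dea': ·  [P5 ends]
  n18 'cc': ·  [P6 ends]

BFS fail/out derivation:
  n1('e'): parent n0 fail=0; on 'e' 0 → fail=0;  out {0}∪∅={0}
  n2('b'): parent n0 fail=0; on 'b' 0 → fail=0;  out ∅∪∅=∅
  n5('c'): parent n0 fail=0; on 'c' 0 → fail=0;  out ∅∪∅=∅
  n9('a'): parent n0 fail=0; on 'a' 0 → fail=0;  out ∅∪∅=∅
  n15('d'): parent n0 fail=0; on 'd' 0 → fail=0;  out ∅∪∅=∅
  n3('bc'): parent n2 fail=0; on 'c' 0 → fail=5;  out ∅∪∅=∅
  n6('ce'): parent n5 fail=0; on 'e' 0 → fail=1;  out ∅∪{0}={0}
  n10('ad'): parent n9 fail=0; on 'd' 0 → fail=15;  out ∅∪∅=∅
  n13('ed'): parent n1 fail=0; on 'd' 0 → fail=15;  out ∅∪∅=∅
  n16('de'): parent n15 fail=0; on 'e' 0 → fail=1;  out ∅∪{0}={0}
  n18('cc'): parent n5 fail=0; on 'c' 0 → fail=5;  out {6}∪∅={6}
  n4('bcc'): parent n3 fail=5; on 'c' 5 → fail=18;  out {1}∪{6}={1,6}
  n7('cea'): parent n6 fail=1; on 'a' 1→0 → fail=9;  out ∅∪∅=∅
  n11('adb'): parent n10 fail=15; on 'b' 15→0 → fail=2;  out ∅∪∅=∅
  n14('edb'): parent n13 fail=15; on 'b' 15→0 → fail=2;  out {4}∪∅={4}
  n17('dea'): parent n16 fail=1; on 'a' 1→0 → fail=9;  out {5}∪∅={5}
  n8('ceaa'): parent n7 fail=9; on 'a' 9→0 → fail=9;  out {2}∪∅={2}
  n12('adbe'): parent n11 fail=2; on 'e' 2→0 → fail=1;  out {3}∪{0}={0,3}

Run:
i=0 'a': node 0→9
i=1 'e': node 9→1 (fail-walked)  → match P0@[1:1]
i=2 'b': node 1→2 (fail-walked)
i=3 'e': node 2→1 (fail-walked)  → match P0@[3:3]
i=4 'd': node 1→13
i=5 'b': node 13→14  → match P4@[3:5]
i=6 'b': node 14→2 (fail-walked)
i=7 'c': node 2→3
i=8 'c': node 3→4  → match P1@[6:8],P6@[7:8]
i=9 'd': node 4→15 (fail-walked)
i=10 'e': node 15→16  → match P0@[10:10]
i=11 'a': node 16→17  → match P5@[9:11]
i=12 'a': node 17→9 (fail-walked)
i=13 'b': node 9→2 (fail-walked)
i=14 'c': node 2→3
i=15 'c': node 3→4  → match P1@[13:15],P6@[14:15]
i=16 'e': node 4→6 (fail-walked)  → match P0@[16:16]
i=17 'd': node 6→13 (fail-walked)
i=18 'e': node 13→16 (fail-walked)  → match P0@[18:18]
i=19 'a': node 16→17  → match P5@[17:19]
i=20 'c': node 17→5 (fail-walked)
i=21 'd': node 5→15 (fail-walked)
i=22 'e': node 15→16  → match P0@[22:22]
i=23 'c': node 16→5 (fail-walked)
i=24 'b': node 5→2 (fail-walked)
i=25 'c': node 2→3
i=26 'e': node 3→6 (fail-walked)  → match P0@[26:26]
i=27 'b': node 6→2 (fail-walked)
i=28 'c': node 2→3
i=29 'c': node 3→4  → match P1@[27:29],P6@[28:29]
i=30 'd': node 4→15 (fail-walked)
i=31 'e': node 15→16  → match P0@[31:31]
i=32 'a': node 16→17  → match P5@[30:32]
i=33 'e': node 17→1 (fail-walked)  → match P0@[33:33]
i=34 'd': node 1→13
i=35 'b': node 13→14  → match P4@[33:35]
i=36 'e': node 14→1 (fail-walked)  → match P0@[36:36]
i=37 'e': node 1→1 (fail-walked)  → match P0@[37:37]
i=38 'a': node 1→9 (fail-walked)
i=39 'a': node 9→9 (fail-walked)
i=40 'c': node 9→5 (fail-walked)
i=41 'c': node 5→18  → match P6@[40:41]
i=42 'c': node 18→18 (fail-walked)  → match P6@[41:42]
i=43 'd': node 18→15 (fail-walked)
i=44 'd': node 15→15 (fail-walked)
i=45 'e': node 15→16  → match P0@[45:45]
i=46 'a': node 16→17  → match P5@[44:46]
i=47 'c': node 17→5 (fail-walked)
i=48 'a': node 5→9 (fail-walked)
i=49 'b': node 9→2 (fail-walked)
i=50 'a': node 2→9 (fail-walked)
i=51 'd': node 9→10
i=52 'b': node 10→11
i=53 'e': node 11→12  → match P0@[53:53],P3@[50:53]
i=54 'd': node 12→13 (fail-walked)
i=55 'e': node 13→16 (fail-walked)  → match P0@[55:55]
i=56 'a': node 16→17  → match P5@[54:56]
i=57 'e': node 17→1 (fail-walked)  → match P0@[57:57]
i=58 'c': node 1→5 (fail-walked)
i=59 'e': node 5→6  → match P0@[59:59]

Result: [[1,0],[3,0],[5,4],[8,1],[8,6],[10,0],[11,5],[15,1],[15,6],[16,0],[18,0],[19,5],[22,0],[26,0],[29,1],[29,6],[31,0],[32,5],[33,0],[35,4],[36,0],[37,0],[41,6],[42,6],[45,0],[46,5],[53,0],[53,3],[55,0],[56,5],[57,0],[59,0]]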